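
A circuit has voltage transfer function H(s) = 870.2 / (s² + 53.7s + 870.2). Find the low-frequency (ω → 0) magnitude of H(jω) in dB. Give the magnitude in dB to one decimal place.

0.0 dB

H(0) = 870.2 / 870.2 = 1
20 log₁₀(1) = 0.00 dB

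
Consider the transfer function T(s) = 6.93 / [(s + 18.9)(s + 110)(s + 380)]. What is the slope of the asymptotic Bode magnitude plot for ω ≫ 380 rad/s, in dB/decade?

-60 dB/decade

With 0 zeros and 3 poles, the high-frequency asymptotic slope is 20 × (0 − 3) = -60 dB/decade.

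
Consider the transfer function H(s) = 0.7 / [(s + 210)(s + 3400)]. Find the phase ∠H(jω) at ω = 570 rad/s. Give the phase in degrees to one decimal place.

∠(j570 + 210) = arctan(570/210) = 69.78°
∠(j570 + 3400) = arctan(570/3400) = 9.52°
∠H(j570) = − (69.78° + 9.52°) = -79.29°

-79.3°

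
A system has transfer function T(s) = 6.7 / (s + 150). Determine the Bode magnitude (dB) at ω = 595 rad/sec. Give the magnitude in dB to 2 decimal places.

|j595 + 150| = √(595² + 150²) = 613.6
|T(j595)| = 6.7 / 613.6 = 0.010919
20 log₁₀(0.010919) = -39.236 dB

-39.24 dB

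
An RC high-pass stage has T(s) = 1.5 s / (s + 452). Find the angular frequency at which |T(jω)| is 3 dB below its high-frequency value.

452 rad s⁻¹

For a single-pole high-pass, the −3 dB point is at the pole: ω = 452 rad s⁻¹.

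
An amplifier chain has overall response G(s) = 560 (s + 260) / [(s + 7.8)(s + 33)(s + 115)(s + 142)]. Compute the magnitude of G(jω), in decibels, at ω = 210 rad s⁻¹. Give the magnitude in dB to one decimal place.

-83.2 dB

|j210 + 260| = √(210² + 260²) = 334.2
|j210 + 7.8| = √(210² + 7.8²) = 210.1
|j210 + 33| = √(210² + 33²) = 212.6
|j210 + 115| = √(210² + 115²) = 239.4
|j210 + 142| = √(210² + 142²) = 253.5
|G(j210)| = 560 × 334.2 / (210.1 × 212.6 × 239.4 × 253.5) = 6.9028e-05
20 log₁₀(6.9028e-05) = -83.22 dB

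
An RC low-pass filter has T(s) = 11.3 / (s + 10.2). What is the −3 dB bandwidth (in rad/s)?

10.2 rad/s

For a single-pole low-pass, the −3 dB point is at the pole: ω = 10.2 rad/s.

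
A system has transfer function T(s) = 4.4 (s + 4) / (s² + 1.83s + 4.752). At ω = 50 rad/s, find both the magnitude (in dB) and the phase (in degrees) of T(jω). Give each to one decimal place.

|T| = -21.1 dB, ∠T = -92.5 deg

|j50 + 4| = √(50² + 4²) = 50.16
|(j50)² + 1.83(j50) + 4.752| = |-2495.2 + j91.5| = 2497
|T(j50)| = 4.4 × 50.16 / 2497 = 0.08839
20 log₁₀(0.08839) = -21.07 dB
∠(j50 + 4) = arctan(50/4) = 85.43°
∠[(j50)² + 1.83(j50) + 4.752] = ∠[-2495.2 + j91.5] = 177.90°
∠T(j50) = 85.43° − 177.90° = -92.47°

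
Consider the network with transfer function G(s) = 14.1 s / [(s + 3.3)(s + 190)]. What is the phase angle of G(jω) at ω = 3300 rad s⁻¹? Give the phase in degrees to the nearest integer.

∠(j3300) = 90.00°
∠(j3300 + 3.3) = arctan(3300/3.3) = 89.94°
∠(j3300 + 190) = arctan(3300/190) = 86.70°
∠G(j3300) = 90.00° − (89.94° + 86.70°) = -86.65°

-87°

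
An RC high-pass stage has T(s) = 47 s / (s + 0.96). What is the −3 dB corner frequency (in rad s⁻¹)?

0.96 rad s⁻¹

For a single-pole high-pass, the −3 dB point is at the pole: ω = 0.96 rad s⁻¹.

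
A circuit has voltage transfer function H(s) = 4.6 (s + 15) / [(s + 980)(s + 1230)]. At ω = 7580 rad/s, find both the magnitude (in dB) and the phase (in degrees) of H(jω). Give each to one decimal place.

|j7580 + 15| = √(7580² + 15²) = 7580
|j7580 + 980| = √(7580² + 980²) = 7643
|j7580 + 1230| = √(7580² + 1230²) = 7679
|H(j7580)| = 4.6 × 7580 / (7643 × 7679) = 0.00059408
20 log₁₀(0.00059408) = -64.52 dB
∠(j7580 + 15) = arctan(7580/15) = 89.89°
∠(j7580 + 980) = arctan(7580/980) = 82.63°
∠(j7580 + 1230) = arctan(7580/1230) = 80.78°
∠H(j7580) = 89.89° − (82.63° + 80.78°) = -73.53°

|H| = -64.5 dB, ∠H = -73.5°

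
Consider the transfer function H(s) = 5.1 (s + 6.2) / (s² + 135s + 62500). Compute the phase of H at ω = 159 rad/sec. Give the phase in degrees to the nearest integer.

∠(j159 + 6.2) = arctan(159/6.2) = 87.77°
∠[(j159)² + 135(j159) + 62500] = ∠[37219 + j21465] = 29.97°
∠H(j159) = 87.77° − 29.97° = 57.79°

58°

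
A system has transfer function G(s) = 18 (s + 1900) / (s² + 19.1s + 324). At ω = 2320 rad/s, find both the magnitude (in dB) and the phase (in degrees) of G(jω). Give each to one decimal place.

|G| = -40.0 dB, ∠G = -128.8 deg

|j2320 + 1900| = √(2320² + 1900²) = 2999
|(j2320)² + 19.1(j2320) + 324| = |-5.3821e+06 + j44312| = 5.382e+06
|G(j2320)| = 18 × 2999 / 5.382e+06 = 0.010029
20 log₁₀(0.010029) = -39.98 dB
∠(j2320 + 1900) = arctan(2320/1900) = 50.68°
∠[(j2320)² + 19.1(j2320) + 324] = ∠[-5.3821e+06 + j44312] = 179.53°
∠G(j2320) = 50.68° − 179.53° = -128.84°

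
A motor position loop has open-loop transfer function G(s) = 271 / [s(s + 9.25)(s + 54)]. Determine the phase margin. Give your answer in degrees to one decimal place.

Gain crossover: |G(jω)| = 1 at ω ≈ 0.542 rad/s.
∠G(j0.542) = −90° − arctan(0.542/9.25) − arctan(0.542/54) ≈ -93.93°
PM = 180° + (-93.93°) = 86.07°

86.1 deg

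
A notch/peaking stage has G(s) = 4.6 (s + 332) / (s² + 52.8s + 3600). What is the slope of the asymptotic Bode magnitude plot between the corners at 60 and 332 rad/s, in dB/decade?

-40 dB/decade

In this band the factors already past their corner are: complex pole pair at ωₙ ≈ 60; net slope = -40 dB/decade.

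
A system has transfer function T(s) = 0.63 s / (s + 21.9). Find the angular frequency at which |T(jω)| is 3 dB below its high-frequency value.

21.9 rad s⁻¹

For a single-pole high-pass, the −3 dB point is at the pole: ω = 21.9 rad s⁻¹.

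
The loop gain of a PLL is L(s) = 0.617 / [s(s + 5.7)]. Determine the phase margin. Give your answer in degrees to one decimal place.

88.9°

Gain crossover: |L(jω)| = 1 at ω ≈ 0.108 rad s⁻¹.
∠L(j0.108) = −90° − arctan(0.108/5.7) ≈ -91.09°
PM = 180° + (-91.09°) = 88.91°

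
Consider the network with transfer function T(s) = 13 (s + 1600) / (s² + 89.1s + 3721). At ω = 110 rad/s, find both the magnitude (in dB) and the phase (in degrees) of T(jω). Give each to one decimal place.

|j110 + 1600| = √(110² + 1600²) = 1604
|(j110)² + 89.1(j110) + 3721| = |-8379 + j9801| = 1.289e+04
|T(j110)| = 13 × 1604 / 1.289e+04 = 1.6169
20 log₁₀(1.6169) = 4.17 dB
∠(j110 + 1600) = arctan(110/1600) = 3.93°
∠[(j110)² + 89.1(j110) + 3721] = ∠[-8379 + j9801] = 130.53°
∠T(j110) = 3.93° − 130.53° = -126.59°

|T| = 4.2 dB, ∠T = -126.6°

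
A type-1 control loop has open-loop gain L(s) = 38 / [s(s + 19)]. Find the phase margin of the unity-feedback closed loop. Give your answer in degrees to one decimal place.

84.0 deg

Gain crossover: |L(jω)| = 1 at ω ≈ 1.99 rad/sec.
∠L(j1.99) = −90° − arctan(1.99/19) ≈ -95.98°
PM = 180° + (-95.98°) = 84.02°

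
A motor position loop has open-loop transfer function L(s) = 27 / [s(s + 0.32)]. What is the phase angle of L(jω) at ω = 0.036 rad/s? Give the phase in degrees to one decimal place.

-96.4°

∠(j0.036 + 0.32) = arctan(0.036/0.32) = 6.42°
∠(j0.036) = 90.00°
∠L(j0.036) = − (6.42° + 90.00°) = -96.42°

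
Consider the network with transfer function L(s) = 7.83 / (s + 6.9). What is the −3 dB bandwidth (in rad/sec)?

For a single-pole low-pass, the −3 dB point is at the pole: ω = 6.9 rad/sec.

6.9 rad/sec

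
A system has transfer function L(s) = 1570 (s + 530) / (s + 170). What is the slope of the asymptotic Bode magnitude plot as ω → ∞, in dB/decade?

0 dB/decade

With 1 zero and 1 pole, the high-frequency asymptotic slope is 20 × (1 − 1) = 0 dB/decade.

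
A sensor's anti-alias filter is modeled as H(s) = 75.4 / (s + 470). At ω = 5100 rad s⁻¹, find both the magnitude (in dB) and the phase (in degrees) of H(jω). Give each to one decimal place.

|j5100 + 470| = √(5100² + 470²) = 5122
|H(j5100)| = 75.4 / 5122 = 0.014722
20 log₁₀(0.014722) = -36.64 dB
∠(j5100 + 470) = arctan(5100/470) = 84.73°
∠H(j5100) = −84.73° = -84.73°

|H| = -36.6 dB, ∠H = -84.7°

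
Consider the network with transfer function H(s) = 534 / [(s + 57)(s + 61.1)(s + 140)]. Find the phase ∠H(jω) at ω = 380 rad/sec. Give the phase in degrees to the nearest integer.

∠(j380 + 57) = arctan(380/57) = 81.47°
∠(j380 + 61.1) = arctan(380/61.1) = 80.87°
∠(j380 + 140) = arctan(380/140) = 69.78°
∠H(j380) = − (81.47° + 80.87° + 69.78°) = -232.11°

-232°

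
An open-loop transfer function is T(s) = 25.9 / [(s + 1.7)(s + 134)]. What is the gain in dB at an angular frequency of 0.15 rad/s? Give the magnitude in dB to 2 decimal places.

-18.92 dB

|j0.15 + 1.7| = √(0.15² + 1.7²) = 1.707
|j0.15 + 134| = √(0.15² + 134²) = 134
|T(j0.15)| = 25.9 / (1.707 × 134) = 0.11326
20 log₁₀(0.11326) = -18.919 dB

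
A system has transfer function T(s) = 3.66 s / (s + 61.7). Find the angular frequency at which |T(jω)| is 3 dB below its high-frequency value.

For a single-pole high-pass, the −3 dB point is at the pole: ω = 61.7 rad s⁻¹.

61.7 rad s⁻¹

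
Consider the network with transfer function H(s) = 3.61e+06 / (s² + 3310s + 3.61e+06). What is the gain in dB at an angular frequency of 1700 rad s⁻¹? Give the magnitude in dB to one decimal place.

-3.9 dB

|(j1700)² + 3310(j1700) + 3.61e+06| = |7.2e+05 + j5.627e+06| = 5.673e+06
|H(j1700)| = 3.61e+06 / 5.673e+06 = 0.63636
20 log₁₀(0.63636) = -3.93 dB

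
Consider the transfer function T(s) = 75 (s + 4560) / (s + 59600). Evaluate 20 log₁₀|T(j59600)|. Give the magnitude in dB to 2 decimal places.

34.52 dB

|j59600 + 4560| = √(59600² + 4560²) = 5.977e+04
|j59600 + 59600| = √(59600² + 59600²) = 8.429e+04
|T(j59600)| = 75 × 5.977e+04 / 8.429e+04 = 53.188
20 log₁₀(53.188) = 34.516 dB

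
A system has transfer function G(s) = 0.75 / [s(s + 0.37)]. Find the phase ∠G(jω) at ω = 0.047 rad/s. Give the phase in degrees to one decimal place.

-97.2°

∠(j0.047 + 0.37) = arctan(0.047/0.37) = 7.24°
∠(j0.047) = 90.00°
∠G(j0.047) = − (7.24° + 90.00°) = -97.24°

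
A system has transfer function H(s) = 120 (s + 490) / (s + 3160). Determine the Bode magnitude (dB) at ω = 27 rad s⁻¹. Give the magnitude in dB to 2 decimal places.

25.41 dB

|j27 + 490| = √(27² + 490²) = 490.7
|j27 + 3160| = √(27² + 3160²) = 3160
|H(j27)| = 120 × 490.7 / 3160 = 18.635
20 log₁₀(18.635) = 25.407 dB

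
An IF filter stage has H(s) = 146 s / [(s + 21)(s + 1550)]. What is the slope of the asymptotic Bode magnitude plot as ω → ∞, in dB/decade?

-20 dB/decade

With 1 zero and 2 poles, the high-frequency asymptotic slope is 20 × (1 − 2) = -20 dB/decade.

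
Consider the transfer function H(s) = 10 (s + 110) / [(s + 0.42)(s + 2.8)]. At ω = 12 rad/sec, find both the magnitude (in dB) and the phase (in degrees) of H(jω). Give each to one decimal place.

|H| = 17.5 dB, ∠H = -158.6°

|j12 + 110| = √(12² + 110²) = 110.7
|j12 + 0.42| = √(12² + 0.42²) = 12.01
|j12 + 2.8| = √(12² + 2.8²) = 12.32
|H(j12)| = 10 × 110.7 / (12.01 × 12.32) = 7.4786
20 log₁₀(7.4786) = 17.48 dB
∠(j12 + 110) = arctan(12/110) = 6.23°
∠(j12 + 0.42) = arctan(12/0.42) = 88.00°
∠(j12 + 2.8) = arctan(12/2.8) = 76.87°
∠H(j12) = 6.23° − (88.00° + 76.87°) = -158.64°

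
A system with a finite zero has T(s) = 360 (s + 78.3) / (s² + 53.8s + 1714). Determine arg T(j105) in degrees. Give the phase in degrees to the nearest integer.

-95°

∠(j105 + 78.3) = arctan(105/78.3) = 53.29°
∠[(j105)² + 53.8(j105) + 1714] = ∠[-9311 + j5649] = 148.75°
∠T(j105) = 53.29° − 148.75° = -95.47°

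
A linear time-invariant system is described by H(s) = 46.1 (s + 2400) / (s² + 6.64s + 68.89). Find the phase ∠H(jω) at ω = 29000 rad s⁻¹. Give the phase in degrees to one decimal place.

∠(j29000 + 2400) = arctan(29000/2400) = 85.27°
∠[(j29000)² + 6.64(j29000) + 68.89] = ∠[-8.41e+08 + j1.9256e+05] = 179.99°
∠H(j29000) = 85.27° − 179.99° = -94.72°

-94.7°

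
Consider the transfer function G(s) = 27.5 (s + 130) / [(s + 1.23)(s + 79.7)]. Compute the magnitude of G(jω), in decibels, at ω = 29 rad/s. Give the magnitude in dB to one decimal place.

|j29 + 130| = √(29² + 130²) = 133.2
|j29 + 1.23| = √(29² + 1.23²) = 29.03
|j29 + 79.7| = √(29² + 79.7²) = 84.81
|G(j29)| = 27.5 × 133.2 / (29.03 × 84.81) = 1.4879
20 log₁₀(1.4879) = 3.45 dB

3.5 dB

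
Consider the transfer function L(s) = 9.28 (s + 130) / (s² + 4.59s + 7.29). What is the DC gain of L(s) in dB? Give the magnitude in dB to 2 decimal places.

L(0) = 9.28 × 130 / 7.29 = 165.49
20 log₁₀(165.49) = 44.375 dB

44.38 dB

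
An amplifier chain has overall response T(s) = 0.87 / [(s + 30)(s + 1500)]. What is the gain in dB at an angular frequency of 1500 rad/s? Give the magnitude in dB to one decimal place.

-131.3 dB

|j1500 + 30| = √(1500² + 30²) = 1500
|j1500 + 1500| = √(1500² + 1500²) = 2121
|T(j1500)| = 0.87 / (1500 × 2121) = 2.7336e-07
20 log₁₀(2.7336e-07) = -131.27 dB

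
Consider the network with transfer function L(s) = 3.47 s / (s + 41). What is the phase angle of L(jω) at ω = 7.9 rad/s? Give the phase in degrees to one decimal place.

79.1°

∠(j7.9) = 90.00°
∠(j7.9 + 41) = arctan(7.9/41) = 10.91°
∠L(j7.9) = 90.00° − 10.91° = 79.09°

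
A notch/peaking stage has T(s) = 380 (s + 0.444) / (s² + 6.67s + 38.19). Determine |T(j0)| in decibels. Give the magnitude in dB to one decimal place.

12.9 dB

T(0) = 380 × 0.444 / 38.19 = 4.4179
20 log₁₀(4.4179) = 12.90 dB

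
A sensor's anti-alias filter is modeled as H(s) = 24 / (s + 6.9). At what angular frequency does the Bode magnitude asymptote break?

6.9 rad s⁻¹

The single real pole at s = −6.9 gives a corner at ω = 6.9 rad s⁻¹.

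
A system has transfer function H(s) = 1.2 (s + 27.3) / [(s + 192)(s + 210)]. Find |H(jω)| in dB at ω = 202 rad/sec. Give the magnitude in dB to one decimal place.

|j202 + 27.3| = √(202² + 27.3²) = 203.8
|j202 + 192| = √(202² + 192²) = 278.7
|j202 + 210| = √(202² + 210²) = 291.4
|H(j202)| = 1.2 × 203.8 / (278.7 × 291.4) = 0.0030122
20 log₁₀(0.0030122) = -50.42 dB

-50.4 dB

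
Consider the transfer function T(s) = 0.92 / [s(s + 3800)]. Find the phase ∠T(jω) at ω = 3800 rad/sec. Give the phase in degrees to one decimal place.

∠(j3800 + 3800) = arctan(3800/3800) = 45.00°
∠(j3800) = 90.00°
∠T(j3800) = − (45.00° + 90.00°) = -135.00°

-135.0 deg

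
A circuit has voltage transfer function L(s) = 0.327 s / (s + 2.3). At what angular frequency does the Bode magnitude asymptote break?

The single real pole at s = −2.3 gives a corner at ω = 2.3 rad s⁻¹.

2.3 rad s⁻¹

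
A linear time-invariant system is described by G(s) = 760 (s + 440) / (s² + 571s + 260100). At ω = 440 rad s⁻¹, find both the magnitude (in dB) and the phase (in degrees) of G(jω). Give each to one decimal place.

|j440 + 440| = √(440² + 440²) = 622.3
|(j440)² + 571(j440) + 260100| = |66500 + j2.5124e+05| = 2.599e+05
|G(j440)| = 760 × 622.3 / 2.599e+05 = 1.8197
20 log₁₀(1.8197) = 5.20 dB
∠(j440 + 440) = arctan(440/440) = 45.00°
∠[(j440)² + 571(j440) + 260100] = ∠[66500 + j2.5124e+05] = 75.17°
∠G(j440) = 45.00° − 75.17° = -30.17°

|G| = 5.2 dB, ∠G = -30.2°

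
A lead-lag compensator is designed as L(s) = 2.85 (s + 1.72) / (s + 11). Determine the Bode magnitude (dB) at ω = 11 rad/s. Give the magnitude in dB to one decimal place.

6.2 dB

|j11 + 1.72| = √(11² + 1.72²) = 11.13
|j11 + 11| = √(11² + 11²) = 15.56
|L(j11)| = 2.85 × 11.13 / 15.56 = 2.0397
20 log₁₀(2.0397) = 6.19 dB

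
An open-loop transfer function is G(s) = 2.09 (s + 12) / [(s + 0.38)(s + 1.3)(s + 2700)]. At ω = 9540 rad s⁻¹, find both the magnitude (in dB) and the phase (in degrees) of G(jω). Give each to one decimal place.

|G| = -153.1 dB, ∠G = -164.3°

|j9540 + 12| = √(9540² + 12²) = 9540
|j9540 + 0.38| = √(9540² + 0.38²) = 9540
|j9540 + 1.3| = √(9540² + 1.3²) = 9540
|j9540 + 2700| = √(9540² + 2700²) = 9915
|G(j9540)| = 2.09 × 9540 / (9540 × 9540 × 9915) = 2.2096e-08
20 log₁₀(2.2096e-08) = -153.11 dB
∠(j9540 + 12) = arctan(9540/12) = 89.93°
∠(j9540 + 0.38) = arctan(9540/0.38) = 90.00°
∠(j9540 + 1.3) = arctan(9540/1.3) = 89.99°
∠(j9540 + 2700) = arctan(9540/2700) = 74.20°
∠G(j9540) = 89.93° − (90.00° + 89.99° + 74.20°) = -164.26°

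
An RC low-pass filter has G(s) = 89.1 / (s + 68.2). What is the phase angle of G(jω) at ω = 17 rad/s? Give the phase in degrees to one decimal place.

∠(j17 + 68.2) = arctan(17/68.2) = 14.00°
∠G(j17) = −14.00° = -14.00°

-14.0°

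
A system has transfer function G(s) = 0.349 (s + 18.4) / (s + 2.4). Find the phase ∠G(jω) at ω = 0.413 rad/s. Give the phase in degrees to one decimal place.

∠(j0.413 + 18.4) = arctan(0.413/18.4) = 1.29°
∠(j0.413 + 2.4) = arctan(0.413/2.4) = 9.76°
∠G(j0.413) = 1.29° − 9.76° = -8.48°

-8.5°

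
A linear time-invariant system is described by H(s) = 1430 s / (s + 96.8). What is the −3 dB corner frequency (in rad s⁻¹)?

For a single-pole high-pass, the −3 dB point is at the pole: ω = 96.8 rad s⁻¹.

96.8 rad s⁻¹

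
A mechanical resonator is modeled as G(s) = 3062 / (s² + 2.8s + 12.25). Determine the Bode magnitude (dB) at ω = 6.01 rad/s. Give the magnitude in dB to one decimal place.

|(j6.01)² + 2.8(j6.01) + 12.25| = |-23.87 + j16.828| = 29.21
|G(j6.01)| = 3062 / 29.21 = 104.84
20 log₁₀(104.84) = 40.41 dB

40.4 dB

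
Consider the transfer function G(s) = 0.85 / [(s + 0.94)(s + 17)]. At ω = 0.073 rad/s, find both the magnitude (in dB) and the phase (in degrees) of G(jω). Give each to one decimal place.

|j0.073 + 0.94| = √(0.073² + 0.94²) = 0.9428
|j0.073 + 17| = √(0.073² + 17²) = 17
|G(j0.073)| = 0.85 / (0.9428 × 17) = 0.053031
20 log₁₀(0.053031) = -25.51 dB
∠(j0.073 + 0.94) = arctan(0.073/0.94) = 4.44°
∠(j0.073 + 17) = arctan(0.073/17) = 0.25°
∠G(j0.073) = − (4.44° + 0.25°) = -4.69°

|G| = -25.5 dB, ∠G = -4.7°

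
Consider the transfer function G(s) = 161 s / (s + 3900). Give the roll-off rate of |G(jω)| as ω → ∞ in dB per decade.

0 dB/decade

With 1 zero and 1 pole, the high-frequency asymptotic slope is 20 × (1 − 1) = 0 dB/decade.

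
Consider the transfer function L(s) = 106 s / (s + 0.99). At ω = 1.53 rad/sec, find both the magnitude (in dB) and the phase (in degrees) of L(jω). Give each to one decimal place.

|L| = 39.0 dB, ∠L = 32.9 deg

|j1.53| = 1.53
|j1.53 + 0.99| = √(1.53² + 0.99²) = 1.822
|L(j1.53)| = 106 × 1.53 / 1.822 = 88.994
20 log₁₀(88.994) = 38.99 dB
∠(j1.53) = 90.00°
∠(j1.53 + 0.99) = arctan(1.53/0.99) = 57.09°
∠L(j1.53) = 90.00° − 57.09° = 32.91°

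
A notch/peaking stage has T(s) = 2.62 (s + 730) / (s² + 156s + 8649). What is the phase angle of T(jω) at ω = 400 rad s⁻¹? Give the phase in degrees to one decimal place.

-128.9 deg

∠(j400 + 730) = arctan(400/730) = 28.72°
∠[(j400)² + 156(j400) + 8649] = ∠[-1.5135e+05 + j62400] = 157.59°
∠T(j400) = 28.72° − 157.59° = -128.87°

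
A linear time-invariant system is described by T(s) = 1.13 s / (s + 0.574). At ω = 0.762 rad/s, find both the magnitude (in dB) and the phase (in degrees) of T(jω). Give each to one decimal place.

|T| = -0.9 dB, ∠T = 37.0°

|j0.762| = 0.762
|j0.762 + 0.574| = √(0.762² + 0.574²) = 0.954
|T(j0.762)| = 1.13 × 0.762 / 0.954 = 0.90258
20 log₁₀(0.90258) = -0.89 dB
∠(j0.762) = 90.00°
∠(j0.762 + 0.574) = arctan(0.762/0.574) = 53.01°
∠T(j0.762) = 90.00° − 53.01° = 36.99°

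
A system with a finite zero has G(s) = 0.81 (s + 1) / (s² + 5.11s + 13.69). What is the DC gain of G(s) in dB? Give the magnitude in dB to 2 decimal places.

G(0) = 0.81 × 1 / 13.69 = 0.059167
20 log₁₀(0.059167) = -24.558 dB

-24.56 dB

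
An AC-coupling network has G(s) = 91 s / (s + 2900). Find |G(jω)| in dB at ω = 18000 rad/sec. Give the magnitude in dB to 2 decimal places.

39.07 dB

|j18000| = 1.8e+04
|j18000 + 2900| = √(18000² + 2900²) = 1.823e+04
|G(j18000)| = 91 × 1.8e+04 / 1.823e+04 = 89.841
20 log₁₀(89.841) = 39.070 dB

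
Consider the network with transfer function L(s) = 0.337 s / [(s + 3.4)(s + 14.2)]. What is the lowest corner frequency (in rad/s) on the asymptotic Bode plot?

3.4 rad/s

Break frequencies occur at each pole and zero magnitude: 3.4 rad/s, 14.2 rad/s.
The lowest is 3.4 rad/s.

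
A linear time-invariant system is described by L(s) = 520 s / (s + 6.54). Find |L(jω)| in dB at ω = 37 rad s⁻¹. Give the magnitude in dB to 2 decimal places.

54.19 dB

|j37| = 37
|j37 + 6.54| = √(37² + 6.54²) = 37.57
|L(j37)| = 520 × 37 / 37.57 = 512.06
20 log₁₀(512.06) = 54.186 dB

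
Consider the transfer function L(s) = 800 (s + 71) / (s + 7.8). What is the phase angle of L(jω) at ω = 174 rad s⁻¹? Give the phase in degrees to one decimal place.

-19.6°

∠(j174 + 71) = arctan(174/71) = 67.80°
∠(j174 + 7.8) = arctan(174/7.8) = 87.43°
∠L(j174) = 67.80° − 87.43° = -19.63°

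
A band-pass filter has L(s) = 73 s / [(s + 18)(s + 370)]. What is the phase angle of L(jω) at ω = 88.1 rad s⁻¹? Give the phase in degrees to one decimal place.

∠(j88.1) = 90.00°
∠(j88.1 + 18) = arctan(88.1/18) = 78.45°
∠(j88.1 + 370) = arctan(88.1/370) = 13.39°
∠L(j88.1) = 90.00° − (78.45° + 13.39°) = -1.85°

-1.8 deg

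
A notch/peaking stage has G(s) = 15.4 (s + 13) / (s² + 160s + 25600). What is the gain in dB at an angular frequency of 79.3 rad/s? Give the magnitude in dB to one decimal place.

|j79.3 + 13| = √(79.3² + 13²) = 80.36
|(j79.3)² + 160(j79.3) + 25600| = |19312 + j12688| = 2.311e+04
|G(j79.3)| = 15.4 × 80.36 / 2.311e+04 = 0.053557
20 log₁₀(0.053557) = -25.42 dB

-25.4 dB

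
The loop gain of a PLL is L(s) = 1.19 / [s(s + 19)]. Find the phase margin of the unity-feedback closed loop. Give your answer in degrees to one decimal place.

Gain crossover: |L(jω)| = 1 at ω ≈ 0.0626 rad/s.
∠L(j0.0626) = −90° − arctan(0.0626/19) ≈ -90.19°
PM = 180° + (-90.19°) = 89.81°

89.8 deg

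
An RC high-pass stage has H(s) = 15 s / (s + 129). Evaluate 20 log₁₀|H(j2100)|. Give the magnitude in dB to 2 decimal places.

|j2100| = 2100
|j2100 + 129| = √(2100² + 129²) = 2104
|H(j2100)| = 15 × 2100 / 2104 = 14.972
20 log₁₀(14.972) = 23.505 dB

23.51 dB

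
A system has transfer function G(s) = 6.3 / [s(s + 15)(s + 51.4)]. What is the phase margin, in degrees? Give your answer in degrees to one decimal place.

Gain crossover: |G(jω)| = 1 at ω ≈ 0.00817 rad/s.
∠G(j0.00817) = −90° − arctan(0.00817/15) − arctan(0.00817/51.4) ≈ -90.04°
PM = 180° + (-90.04°) = 89.96°

90.0°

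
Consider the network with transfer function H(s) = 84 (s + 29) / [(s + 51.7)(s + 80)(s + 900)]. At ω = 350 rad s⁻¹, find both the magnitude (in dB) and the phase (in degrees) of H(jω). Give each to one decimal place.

|H| = -72.4 dB, ∠H = -94.7 deg

|j350 + 29| = √(350² + 29²) = 351.2
|j350 + 51.7| = √(350² + 51.7²) = 353.8
|j350 + 80| = √(350² + 80²) = 359
|j350 + 900| = √(350² + 900²) = 965.7
|H(j350)| = 84 × 351.2 / (353.8 × 359 × 965.7) = 0.00024051
20 log₁₀(0.00024051) = -72.38 dB
∠(j350 + 29) = arctan(350/29) = 85.26°
∠(j350 + 51.7) = arctan(350/51.7) = 81.60°
∠(j350 + 80) = arctan(350/80) = 77.12°
∠(j350 + 900) = arctan(350/900) = 21.25°
∠H(j350) = 85.26° − (81.60° + 77.12° + 21.25°) = -94.71°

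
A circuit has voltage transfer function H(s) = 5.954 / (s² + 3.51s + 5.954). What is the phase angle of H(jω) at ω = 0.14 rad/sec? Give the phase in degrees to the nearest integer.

-5°

∠[(j0.14)² + 3.51(j0.14) + 5.954] = ∠[5.9344 + j0.4914] = 4.73°
∠H(j0.14) = −4.73° = -4.73°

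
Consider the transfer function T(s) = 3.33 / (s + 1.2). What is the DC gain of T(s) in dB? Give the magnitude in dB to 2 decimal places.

8.87 dB

T(0) = 3.33 / 1.2 = 2.775
20 log₁₀(2.775) = 8.865 dB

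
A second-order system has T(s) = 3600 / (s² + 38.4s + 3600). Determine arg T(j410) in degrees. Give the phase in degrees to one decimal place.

-174.5°

∠[(j410)² + 38.4(j410) + 3600] = ∠[-1.645e+05 + j15744] = 174.53°
∠T(j410) = −174.53° = -174.53°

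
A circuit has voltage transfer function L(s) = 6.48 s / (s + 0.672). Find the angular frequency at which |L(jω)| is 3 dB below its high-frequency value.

For a single-pole high-pass, the −3 dB point is at the pole: ω = 0.672 rad/sec.

0.672 rad/sec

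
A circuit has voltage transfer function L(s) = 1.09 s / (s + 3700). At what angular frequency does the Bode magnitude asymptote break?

3700 rad/sec

The single real pole at s = −3700 gives a corner at ω = 3700 rad/sec.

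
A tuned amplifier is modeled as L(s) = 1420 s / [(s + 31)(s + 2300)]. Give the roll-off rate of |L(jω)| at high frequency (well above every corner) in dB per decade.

With 1 zero and 2 poles, the high-frequency asymptotic slope is 20 × (1 − 2) = -20 dB/decade.

-20 dB/decade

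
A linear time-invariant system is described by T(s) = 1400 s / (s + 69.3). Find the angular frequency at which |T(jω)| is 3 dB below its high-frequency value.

69.3 rad s⁻¹

For a single-pole high-pass, the −3 dB point is at the pole: ω = 69.3 rad s⁻¹.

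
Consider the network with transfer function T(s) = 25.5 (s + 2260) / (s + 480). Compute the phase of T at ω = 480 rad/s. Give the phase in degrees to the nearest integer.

∠(j480 + 2260) = arctan(480/2260) = 11.99°
∠(j480 + 480) = arctan(480/480) = 45.00°
∠T(j480) = 11.99° − 45.00° = -33.01°

-33°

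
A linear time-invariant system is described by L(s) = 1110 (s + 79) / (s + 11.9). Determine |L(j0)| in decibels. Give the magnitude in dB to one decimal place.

L(0) = 1110 × 79 / 11.9 = 7368.9
20 log₁₀(7368.9) = 77.35 dB

77.3 dB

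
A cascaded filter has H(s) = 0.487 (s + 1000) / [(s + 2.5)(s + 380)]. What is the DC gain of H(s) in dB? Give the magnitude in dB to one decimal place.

-5.8 dB

H(0) = 0.487 × 1000 / (2.5 × 380) = 0.51263
20 log₁₀(0.51263) = -5.80 dB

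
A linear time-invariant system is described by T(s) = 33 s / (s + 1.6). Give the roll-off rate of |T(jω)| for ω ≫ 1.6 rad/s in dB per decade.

With 1 zero and 1 pole, the high-frequency asymptotic slope is 20 × (1 − 1) = 0 dB/decade.

0 dB/decade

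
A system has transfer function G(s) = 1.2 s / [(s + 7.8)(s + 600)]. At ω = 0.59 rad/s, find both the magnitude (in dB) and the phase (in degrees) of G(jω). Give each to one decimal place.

|j0.59| = 0.59
|j0.59 + 7.8| = √(0.59² + 7.8²) = 7.822
|j0.59 + 600| = √(0.59² + 600²) = 600
|G(j0.59)| = 1.2 × 0.59 / (7.822 × 600) = 0.00015085
20 log₁₀(0.00015085) = -76.43 dB
∠(j0.59) = 90.00°
∠(j0.59 + 7.8) = arctan(0.59/7.8) = 4.33°
∠(j0.59 + 600) = arctan(0.59/600) = 0.06°
∠G(j0.59) = 90.00° − (4.33° + 0.06°) = 85.62°

|G| = -76.4 dB, ∠G = 85.6°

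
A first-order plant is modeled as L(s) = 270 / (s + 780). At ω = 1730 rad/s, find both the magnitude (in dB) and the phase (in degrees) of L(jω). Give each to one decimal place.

|j1730 + 780| = √(1730² + 780²) = 1898
|L(j1730)| = 270 / 1898 = 0.14228
20 log₁₀(0.14228) = -16.94 dB
∠(j1730 + 780) = arctan(1730/780) = 65.73°
∠L(j1730) = −65.73° = -65.73°

|L| = -16.9 dB, ∠L = -65.7 deg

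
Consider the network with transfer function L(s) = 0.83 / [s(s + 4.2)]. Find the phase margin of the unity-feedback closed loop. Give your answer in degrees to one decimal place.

Gain crossover: |L(jω)| = 1 at ω ≈ 0.197 rad/sec.
∠L(j0.197) = −90° − arctan(0.197/4.2) ≈ -92.69°
PM = 180° + (-92.69°) = 87.31°

87.3°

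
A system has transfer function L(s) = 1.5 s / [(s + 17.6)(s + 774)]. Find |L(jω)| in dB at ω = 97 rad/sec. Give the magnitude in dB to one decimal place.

-54.5 dB

|j97| = 97
|j97 + 17.6| = √(97² + 17.6²) = 98.58
|j97 + 774| = √(97² + 774²) = 780.1
|L(j97)| = 1.5 × 97 / (98.58 × 780.1) = 0.0018921
20 log₁₀(0.0018921) = -54.46 dB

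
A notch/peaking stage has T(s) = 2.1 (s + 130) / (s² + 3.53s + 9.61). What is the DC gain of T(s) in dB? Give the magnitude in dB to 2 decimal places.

29.07 dB

T(0) = 2.1 × 130 / 9.61 = 28.408
20 log₁₀(28.408) = 29.069 dB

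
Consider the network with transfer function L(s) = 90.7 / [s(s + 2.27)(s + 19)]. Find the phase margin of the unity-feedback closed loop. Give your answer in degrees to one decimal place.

Gain crossover: |L(jω)| = 1 at ω ≈ 1.68 rad/sec.
∠L(j1.68) = −90° − arctan(1.68/2.27) − arctan(1.68/19) ≈ -131.61°
PM = 180° + (-131.61°) = 48.39°

48.4°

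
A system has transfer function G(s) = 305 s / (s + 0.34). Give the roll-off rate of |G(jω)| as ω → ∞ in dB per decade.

0 dB/decade

With 1 zero and 1 pole, the high-frequency asymptotic slope is 20 × (1 − 1) = 0 dB/decade.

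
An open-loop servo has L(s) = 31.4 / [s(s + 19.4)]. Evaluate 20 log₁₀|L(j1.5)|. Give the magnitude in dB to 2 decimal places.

|j1.5 + 19.4| = √(1.5² + 19.4²) = 19.46
|j1.5| = 1.5
|L(j1.5)| = 31.4 / (19.46 × 1.5) = 1.0758
20 log₁₀(1.0758) = 0.635 dB

0.63 dB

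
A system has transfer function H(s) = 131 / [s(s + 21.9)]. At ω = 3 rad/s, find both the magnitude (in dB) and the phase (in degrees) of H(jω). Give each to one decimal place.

|j3 + 21.9| = √(3² + 21.9²) = 22.1
|j3| = 3
|H(j3)| = 131 / (22.1 × 3) = 1.9755
20 log₁₀(1.9755) = 5.91 dB
∠(j3 + 21.9) = arctan(3/21.9) = 7.80°
∠(j3) = 90.00°
∠H(j3) = − (7.80° + 90.00°) = -97.80°

|H| = 5.9 dB, ∠H = -97.8°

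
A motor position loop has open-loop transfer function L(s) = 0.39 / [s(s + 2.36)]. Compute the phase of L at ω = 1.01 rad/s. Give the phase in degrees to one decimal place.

-113.2°

∠(j1.01 + 2.36) = arctan(1.01/2.36) = 23.17°
∠(j1.01) = 90.00°
∠L(j1.01) = − (23.17° + 90.00°) = -113.17°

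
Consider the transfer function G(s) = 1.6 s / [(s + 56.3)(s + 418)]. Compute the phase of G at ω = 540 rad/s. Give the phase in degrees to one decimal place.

∠(j540) = 90.00°
∠(j540 + 56.3) = arctan(540/56.3) = 84.05°
∠(j540 + 418) = arctan(540/418) = 52.26°
∠G(j540) = 90.00° − (84.05° + 52.26°) = -46.31°

-46.3°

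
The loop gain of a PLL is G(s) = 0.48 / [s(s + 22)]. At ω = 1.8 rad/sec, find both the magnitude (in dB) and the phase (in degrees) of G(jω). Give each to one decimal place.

|j1.8 + 22| = √(1.8² + 22²) = 22.07
|j1.8| = 1.8
|G(j1.8)| = 0.48 / (22.07 × 1.8) = 0.012081
20 log₁₀(0.012081) = -38.36 dB
∠(j1.8 + 22) = arctan(1.8/22) = 4.68°
∠(j1.8) = 90.00°
∠G(j1.8) = − (4.68° + 90.00°) = -94.68°

|G| = -38.4 dB, ∠G = -94.7°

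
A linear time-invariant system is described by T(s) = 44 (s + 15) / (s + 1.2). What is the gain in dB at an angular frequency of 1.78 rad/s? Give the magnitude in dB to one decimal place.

49.8 dB

|j1.78 + 15| = √(1.78² + 15²) = 15.11
|j1.78 + 1.2| = √(1.78² + 1.2²) = 2.147
|T(j1.78)| = 44 × 15.11 / 2.147 = 309.6
20 log₁₀(309.6) = 49.82 dB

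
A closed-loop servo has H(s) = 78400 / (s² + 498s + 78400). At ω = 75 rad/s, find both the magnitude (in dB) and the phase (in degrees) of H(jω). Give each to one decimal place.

|(j75)² + 498(j75) + 78400| = |72775 + j37350| = 8.18e+04
|H(j75)| = 78400 / 8.18e+04 = 0.95844
20 log₁₀(0.95844) = -0.37 dB
∠[(j75)² + 498(j75) + 78400] = ∠[72775 + j37350] = 27.17°
∠H(j75) = −27.17° = -27.17°

|H| = -0.4 dB, ∠H = -27.2°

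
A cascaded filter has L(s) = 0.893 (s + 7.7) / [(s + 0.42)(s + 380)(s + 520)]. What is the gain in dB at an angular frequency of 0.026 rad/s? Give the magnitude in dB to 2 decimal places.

-81.65 dB

|j0.026 + 7.7| = √(0.026² + 7.7²) = 7.7
|j0.026 + 0.42| = √(0.026² + 0.42²) = 0.4208
|j0.026 + 380| = √(0.026² + 380²) = 380
|j0.026 + 520| = √(0.026² + 520²) = 520
|L(j0.026)| = 0.893 × 7.7 / (0.4208 × 380 × 520) = 8.2695e-05
20 log₁₀(8.2695e-05) = -81.650 dB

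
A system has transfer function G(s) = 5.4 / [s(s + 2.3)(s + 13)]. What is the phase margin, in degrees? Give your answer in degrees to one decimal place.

84.7°

Gain crossover: |G(jω)| = 1 at ω ≈ 0.18 rad/sec.
∠G(j0.18) = −90° − arctan(0.18/2.3) − arctan(0.18/13) ≈ -95.27°
PM = 180° + (-95.27°) = 84.73°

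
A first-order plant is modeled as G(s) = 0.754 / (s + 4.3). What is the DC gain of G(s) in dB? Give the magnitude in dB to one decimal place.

G(0) = 0.754 / 4.3 = 0.17535
20 log₁₀(0.17535) = -15.12 dB

-15.1 dB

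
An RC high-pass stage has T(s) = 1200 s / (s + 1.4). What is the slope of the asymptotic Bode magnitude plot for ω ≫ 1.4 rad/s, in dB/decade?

0 dB/decade

With 1 zero and 1 pole, the high-frequency asymptotic slope is 20 × (1 − 1) = 0 dB/decade.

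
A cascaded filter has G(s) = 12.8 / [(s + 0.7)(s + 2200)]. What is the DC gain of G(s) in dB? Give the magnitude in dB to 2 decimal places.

G(0) = 12.8 / (0.7 × 2200) = 0.0083117
20 log₁₀(0.0083117) = -41.606 dB

-41.61 dB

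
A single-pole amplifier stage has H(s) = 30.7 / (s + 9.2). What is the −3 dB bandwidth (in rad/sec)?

9.2 rad/sec

For a single-pole low-pass, the −3 dB point is at the pole: ω = 9.2 rad/sec.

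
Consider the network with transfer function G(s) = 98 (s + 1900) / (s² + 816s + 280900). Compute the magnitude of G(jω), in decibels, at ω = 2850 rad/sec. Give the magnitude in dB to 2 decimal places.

|j2850 + 1900| = √(2850² + 1900²) = 3425
|(j2850)² + 816(j2850) + 280900| = |-7.8416e+06 + j2.3256e+06| = 8.179e+06
|G(j2850)| = 98 × 3425 / 8.179e+06 = 0.04104
20 log₁₀(0.04104) = -27.736 dB

-27.74 dB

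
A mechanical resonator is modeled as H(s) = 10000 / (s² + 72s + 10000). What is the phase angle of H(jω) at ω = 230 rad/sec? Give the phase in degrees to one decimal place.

∠[(j230)² + 72(j230) + 10000] = ∠[-42900 + j16560] = 158.89°
∠H(j230) = −158.89° = -158.89°

-158.9 deg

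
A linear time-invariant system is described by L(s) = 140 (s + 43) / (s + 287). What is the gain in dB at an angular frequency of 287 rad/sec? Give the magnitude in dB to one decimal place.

40.0 dB

|j287 + 43| = √(287² + 43²) = 290.2
|j287 + 287| = √(287² + 287²) = 405.9
|L(j287)| = 140 × 290.2 / 405.9 = 100.1
20 log₁₀(100.1) = 40.01 dB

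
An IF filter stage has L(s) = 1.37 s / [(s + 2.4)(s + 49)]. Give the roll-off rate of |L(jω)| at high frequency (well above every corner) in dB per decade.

-20 dB/decade

With 1 zero and 2 poles, the high-frequency asymptotic slope is 20 × (1 − 2) = -20 dB/decade.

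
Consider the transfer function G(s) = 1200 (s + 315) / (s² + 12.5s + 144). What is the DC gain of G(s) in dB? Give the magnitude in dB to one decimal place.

G(0) = 1200 × 315 / 144 = 2625
20 log₁₀(2625) = 68.38 dB

68.4 dB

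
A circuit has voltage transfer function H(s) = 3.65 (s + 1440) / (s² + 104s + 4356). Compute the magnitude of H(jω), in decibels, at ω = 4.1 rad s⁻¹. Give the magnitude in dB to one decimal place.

|j4.1 + 1440| = √(4.1² + 1440²) = 1440
|(j4.1)² + 104(j4.1) + 4356| = |4339.2 + j426.4| = 4360
|H(j4.1)| = 3.65 × 1440 / 4360 = 1.2055
20 log₁₀(1.2055) = 1.62 dB

1.6 dB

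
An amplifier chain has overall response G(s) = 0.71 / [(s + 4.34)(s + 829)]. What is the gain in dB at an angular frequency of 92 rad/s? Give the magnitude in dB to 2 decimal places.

|j92 + 4.34| = √(92² + 4.34²) = 92.1
|j92 + 829| = √(92² + 829²) = 834.1
|G(j92)| = 0.71 / (92.1 × 834.1) = 9.2422e-06
20 log₁₀(9.2422e-06) = -100.684 dB

-100.68 dB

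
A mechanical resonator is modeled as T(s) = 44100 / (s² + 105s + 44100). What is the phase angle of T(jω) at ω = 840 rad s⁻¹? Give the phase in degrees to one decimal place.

-172.4°

∠[(j840)² + 105(j840) + 44100] = ∠[-6.615e+05 + j88200] = 172.41°
∠T(j840) = −172.41° = -172.41°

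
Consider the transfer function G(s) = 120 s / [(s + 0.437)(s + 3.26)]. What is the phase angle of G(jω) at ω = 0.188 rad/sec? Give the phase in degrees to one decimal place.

∠(j0.188) = 90.00°
∠(j0.188 + 0.437) = arctan(0.188/0.437) = 23.28°
∠(j0.188 + 3.26) = arctan(0.188/3.26) = 3.30°
∠G(j0.188) = 90.00° − (23.28° + 3.30°) = 63.42°

63.4 deg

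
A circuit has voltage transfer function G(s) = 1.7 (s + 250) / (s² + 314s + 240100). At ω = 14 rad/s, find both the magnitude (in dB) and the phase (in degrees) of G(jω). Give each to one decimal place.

|j14 + 250| = √(14² + 250²) = 250.4
|(j14)² + 314(j14) + 240100| = |2.399e+05 + j4396| = 2.399e+05
|G(j14)| = 1.7 × 250.4 / 2.399e+05 = 0.001774
20 log₁₀(0.001774) = -55.02 dB
∠(j14 + 250) = arctan(14/250) = 3.21°
∠[(j14)² + 314(j14) + 240100] = ∠[2.399e+05 + j4396] = 1.05°
∠G(j14) = 3.21° − 1.05° = 2.16°

|G| = -55.0 dB, ∠G = 2.2°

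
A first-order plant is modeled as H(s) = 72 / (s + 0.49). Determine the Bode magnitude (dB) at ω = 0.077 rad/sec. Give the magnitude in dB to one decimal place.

43.2 dB

|j0.077 + 0.49| = √(0.077² + 0.49²) = 0.496
|H(j0.077)| = 72 / 0.496 = 145.16
20 log₁₀(145.16) = 43.24 dB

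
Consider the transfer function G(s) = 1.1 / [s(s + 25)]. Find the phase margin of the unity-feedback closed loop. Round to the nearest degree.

90°

Gain crossover: |G(jω)| = 1 at ω ≈ 0.044 rad/sec.
∠G(j0.044) = −90° − arctan(0.044/25) ≈ -90.10°
PM = 180° + (-90.10°) = 89.90°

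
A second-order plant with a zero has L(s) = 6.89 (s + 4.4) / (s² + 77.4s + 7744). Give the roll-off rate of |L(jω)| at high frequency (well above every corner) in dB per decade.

-20 dB/decade

With 1 zero and 2 poles, the high-frequency asymptotic slope is 20 × (1 − 2) = -20 dB/decade.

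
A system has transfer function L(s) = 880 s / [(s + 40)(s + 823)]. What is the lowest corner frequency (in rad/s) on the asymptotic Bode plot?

40 rad/s

Break frequencies occur at each pole and zero magnitude: 40 rad/s, 823 rad/s.
The lowest is 40 rad/s.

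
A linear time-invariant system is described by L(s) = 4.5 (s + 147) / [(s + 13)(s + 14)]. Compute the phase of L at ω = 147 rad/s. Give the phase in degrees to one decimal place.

∠(j147 + 147) = arctan(147/147) = 45.00°
∠(j147 + 13) = arctan(147/13) = 84.95°
∠(j147 + 14) = arctan(147/14) = 84.56°
∠L(j147) = 45.00° − (84.95° + 84.56°) = -124.51°

-124.5 deg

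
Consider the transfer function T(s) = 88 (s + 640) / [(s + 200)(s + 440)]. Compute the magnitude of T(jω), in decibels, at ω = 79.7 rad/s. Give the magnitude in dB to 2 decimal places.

|j79.7 + 640| = √(79.7² + 640²) = 644.9
|j79.7 + 200| = √(79.7² + 200²) = 215.3
|j79.7 + 440| = √(79.7² + 440²) = 447.2
|T(j79.7)| = 88 × 644.9 / (215.3 × 447.2) = 0.58953
20 log₁₀(0.58953) = -4.590 dB

-4.59 dB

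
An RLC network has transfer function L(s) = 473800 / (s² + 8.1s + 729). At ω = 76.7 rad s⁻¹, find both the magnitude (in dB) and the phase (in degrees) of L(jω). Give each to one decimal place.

|(j76.7)² + 8.1(j76.7) + 729| = |-5153.9 + j621.27| = 5191
|L(j76.7)| = 473800 / 5191 = 91.27
20 log₁₀(91.27) = 39.21 dB
∠[(j76.7)² + 8.1(j76.7) + 729] = ∠[-5153.9 + j621.27] = 173.13°
∠L(j76.7) = −173.13° = -173.13°

|L| = 39.2 dB, ∠L = -173.1°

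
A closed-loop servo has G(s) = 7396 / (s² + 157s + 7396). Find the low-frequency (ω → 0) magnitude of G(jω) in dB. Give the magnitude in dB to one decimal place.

0.0 dB

G(0) = 7396 / 7396 = 1
20 log₁₀(1) = 0.00 dB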